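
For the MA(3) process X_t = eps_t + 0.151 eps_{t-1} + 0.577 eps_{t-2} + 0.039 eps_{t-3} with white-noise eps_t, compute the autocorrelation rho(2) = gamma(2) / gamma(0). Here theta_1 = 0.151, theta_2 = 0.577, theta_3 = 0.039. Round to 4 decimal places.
\rho(2) = 0.4295

For an MA(q) process with theta_0 = 1, the autocovariance is
  gamma(k) = sigma^2 * sum_{i=0..q-k} theta_i * theta_{i+k},
and rho(k) = gamma(k) / gamma(0). Sigma^2 cancels.
  numerator   = (1)*(0.577) + (0.151)*(0.039) = 0.582889.
  denominator = (1)^2 + (0.151)^2 + (0.577)^2 + (0.039)^2 = 1.357251.
  rho(2) = 0.582889 / 1.357251 = 0.4295.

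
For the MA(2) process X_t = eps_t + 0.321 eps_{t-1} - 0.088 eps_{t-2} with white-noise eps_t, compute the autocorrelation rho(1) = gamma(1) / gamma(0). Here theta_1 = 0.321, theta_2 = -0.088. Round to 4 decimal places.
\rho(1) = 0.2636

For an MA(q) process with theta_0 = 1, the autocovariance is
  gamma(k) = sigma^2 * sum_{i=0..q-k} theta_i * theta_{i+k},
and rho(k) = gamma(k) / gamma(0). Sigma^2 cancels.
  numerator   = (1)*(0.321) + (0.321)*(-0.088) = 0.292752.
  denominator = (1)^2 + (0.321)^2 + (-0.088)^2 = 1.110785.
  rho(1) = 0.292752 / 1.110785 = 0.2636.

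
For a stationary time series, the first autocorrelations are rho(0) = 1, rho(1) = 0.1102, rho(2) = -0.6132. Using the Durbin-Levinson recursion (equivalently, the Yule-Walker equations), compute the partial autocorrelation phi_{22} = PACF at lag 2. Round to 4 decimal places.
\phi_{22} = -0.6330

The PACF at lag k is phi_{kk}, the last component of the solution
to the Yule-Walker system G_k phi = r_k where
  (G_k)_{ij} = rho(|i - j|), (r_k)_i = rho(i), i,j = 1..k.
Equivalently, Durbin-Levinson gives phi_{kk} iteratively:
  phi_{11} = rho(1)
  phi_{kk} = [rho(k) - sum_{j=1..k-1} phi_{k-1,j} rho(k-j)]
            / [1 - sum_{j=1..k-1} phi_{k-1,j} rho(j)],
  phi_{k,j} = phi_{k-1,j} - phi_{kk} phi_{k-1,k-j},  j = 1..k-1.
Step k = 1:
  phi_11 = rho(1) = 0.1102.
Step k = 2:
  phi_22 = [rho(2) - phi_11 rho(1)] / [1 - phi_11 rho(1)] = [-0.6132 - (0.1102)(0.1102)] / [1 - (0.1102)(0.1102)]
         = -0.62534404 / 0.98785596 = -0.633.
Therefore phi_{22} = -0.6330.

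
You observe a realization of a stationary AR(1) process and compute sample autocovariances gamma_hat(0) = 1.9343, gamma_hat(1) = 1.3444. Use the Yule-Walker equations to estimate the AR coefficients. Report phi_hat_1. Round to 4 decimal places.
\hat\phi_{1} = 0.6950

The Yule-Walker equations for an AR(p) process read, in matrix form,
  Gamma_p phi = r_p,   with   (Gamma_p)_{ij} = gamma(|i - j|),
                       (r_p)_i = gamma(i),   i,j = 1..p.
Substitute the sample gammas (Toeplitz matrix and right-hand side of size 1):
  Gamma_p = [[1.9343]]
  r_p     = [1.3444]
With p = 1 this is the single equation gamma(0) phi_1 = gamma(1):
  phi_hat_1 = gamma(1) / gamma(0) = 1.3444 / 1.9343 = 0.6950.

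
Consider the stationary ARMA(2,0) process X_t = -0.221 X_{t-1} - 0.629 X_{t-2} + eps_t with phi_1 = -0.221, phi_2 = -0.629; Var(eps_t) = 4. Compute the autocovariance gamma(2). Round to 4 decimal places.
\gamma(2) = -4.0390

Multiply the model equation by X_{t-k} and take expectations. With theta_0 = psi_0 = 1 and psi_j the MA(infinity) weights, this gives
  gamma(k) - sum_i phi_i gamma(k-i) = c_k,
  c_k = sigma^2 * sum_{j=k..q} theta_j psi_{j-k}   (c_k = 0 for k > q),
using gamma(-m) = gamma(m).
Pure AR (q = 0): c_0 = sigma^2 = 4, c_k = 0 for k >= 1.
Equations for k = 0, 1, 2 (AR order 2, c_2 = 0):
  (E0) gamma(0) = phi_1 gamma(1) + phi_2 gamma(2) + c_0
  (E1) gamma(1) = phi_1 gamma(0) + phi_2 gamma(1) + c_1
  (E2) gamma(2) = phi_1 gamma(1) + phi_2 gamma(0)
From (E1): gamma(1) = A gamma(0) + B with
  A = phi_1 / (1 - phi_2) = -0.221 / 1.629 = -0.135666,   B = c_1 / (1 - phi_2) = 0 / 1.629 = 0.
Insert (E2) into (E0): gamma(0) (1 - phi_2^2) = phi_1 (1 + phi_2) gamma(1) + c_0.
  phi_1 (1 + phi_2) = (-0.221)(0.371) = -0.081991,   1 - phi_2^2 = 0.604359.
Replace gamma(1) by A gamma(0) + B and collect gamma(0):
  gamma(0) [0.604359 - (-0.081991)(-0.135666)] = c_0 = 4
  gamma(0) * 0.593236 = 4
  gamma(0) = 4 / 0.593236 = 6.742684.
  gamma(1) = A gamma(0) = (-0.135666)(6.742684) = -0.914753.
  gamma(2) = phi_1 gamma(1) + phi_2 gamma(0) = (-0.221)(-0.914753) + (-0.629)(6.742684) = -4.038988.
Therefore gamma(2) = -4.0390 (to 4 decimal places).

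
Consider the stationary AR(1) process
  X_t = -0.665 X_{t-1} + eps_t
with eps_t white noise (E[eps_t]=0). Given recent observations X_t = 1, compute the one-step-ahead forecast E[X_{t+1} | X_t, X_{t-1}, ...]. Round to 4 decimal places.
E[X_{t+1} \mid \mathcal F_t] = -0.6650

For an AR(p) model X_t = c + sum_i phi_i X_{t-i} + eps_t, the
one-step-ahead conditional mean is
  E[X_{t+1} | X_t, ...] = c + sum_i phi_i X_{t+1-i}.
Substitute known values:
  E[X_{t+1} | ...] = (-0.665) * (1)
                   = -0.6650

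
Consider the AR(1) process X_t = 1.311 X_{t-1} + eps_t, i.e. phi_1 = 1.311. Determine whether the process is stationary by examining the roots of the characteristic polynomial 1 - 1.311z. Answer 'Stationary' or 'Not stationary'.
\text{Not stationary}

The AR(p) characteristic polynomial is P(z) = 1 - 1.311z.
Stationarity requires all roots to lie outside the unit circle, i.e. |z| > 1 for every root.
This is linear in z: 1 + (-1.311) z = 0  =>  z = -1/(-1.311) = 0.762777,  |z| = 0.762777.
Moduli of all roots: 0.7628.
All moduli strictly greater than 1? No.
Verdict: Not stationary.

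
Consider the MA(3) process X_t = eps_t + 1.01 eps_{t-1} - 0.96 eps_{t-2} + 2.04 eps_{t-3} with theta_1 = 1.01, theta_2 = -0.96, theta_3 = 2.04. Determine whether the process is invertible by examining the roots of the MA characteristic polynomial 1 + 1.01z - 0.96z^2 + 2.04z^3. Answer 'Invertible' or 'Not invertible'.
\text{Not invertible}

The MA(q) characteristic polynomial is P(z) = 1 + 1.01z - 0.96z^2 + 2.04z^3.
Invertibility requires all roots to lie outside the unit circle, i.e. |z| > 1 for every root.
Degree 3: look for a simple real root z0 first, then factor out (1 - z/z0) and solve the remaining quadratic.
Testing z0 = -0.5: P(-0.5) = 1 + (1.01)(-0.5) + (-0.96)(-0.5)^2 + (2.04)(-0.5)^3
  = 1 + (-0.505) + (-0.24) + (-0.255) = 0.  So z_0 = -0.5 is a root, |z_0| = 0.5.
Divide out the factor (1 + 2 z) = (1 - z/z0) (since 1/z0 = -2):
  P(z) = (1 + 2 z)(1 + (-0.99) z + (1.02) z^2)
  [check: z-coef -0.99 - (-2) = 1.01; z^2-coef 1.02 - (-2)(-0.99) = -0.96; z^3-coef -(-2)(1.02) = 2.04.]
Remaining roots from the quadratic factor 1 + (-0.99) z + (1.02) z^2:
  Set 1 + (-0.99) z + (1.02) z^2 = 0, i.e. a z^2 + b z + c = 0 with a = 1.02, b = -0.99, c = 1.
  Discriminant D = b^2 - 4ac = (-0.99)^2 - 4*(1.02)*1 = 0.9801 - (4.08) = -3.0999.
  D < 0, so the roots are the complex-conjugate pair z = (-b +/- i sqrt(-D)) / (2a) = 0.4853 +/- 0.8631i.
  For a conjugate pair |z|^2 = z * conj(z) = (product of roots) = c/a = 1/(1.02) = 0.980392, so |z| = sqrt(0.980392) = 0.9901 for both roots.
Moduli of all roots: 0.5000, 0.9901, 0.9901.
All moduli strictly greater than 1? No.
Verdict: Not invertible.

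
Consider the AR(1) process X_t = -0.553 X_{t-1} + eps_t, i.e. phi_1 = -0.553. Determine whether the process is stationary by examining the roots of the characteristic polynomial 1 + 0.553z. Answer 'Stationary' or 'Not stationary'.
\text{Stationary}

The AR(p) characteristic polynomial is P(z) = 1 + 0.553z.
Stationarity requires all roots to lie outside the unit circle, i.e. |z| > 1 for every root.
This is linear in z: 1 + (0.553) z = 0  =>  z = -1/(0.553) = -1.808318,  |z| = 1.808318.
Moduli of all roots: 1.8083.
All moduli strictly greater than 1? Yes.
Verdict: Stationary.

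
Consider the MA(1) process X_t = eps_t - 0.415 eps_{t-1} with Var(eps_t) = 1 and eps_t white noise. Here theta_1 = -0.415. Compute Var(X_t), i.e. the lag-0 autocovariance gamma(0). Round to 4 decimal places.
\gamma(0) = 1.1722

For an MA(q) process X_t = eps_t + sum_i theta_i eps_{t-i} with
Var(eps_t) = sigma^2, the variance is
  gamma(0) = sigma^2 * (1 + sum_i theta_i^2).
  sum_i theta_i^2 = (-0.415)^2 = 0.172225.
  gamma(0) = 1 * (1 + 0.172225) = 1 * 1.172225 = 1.172225, which rounds to 1.1722.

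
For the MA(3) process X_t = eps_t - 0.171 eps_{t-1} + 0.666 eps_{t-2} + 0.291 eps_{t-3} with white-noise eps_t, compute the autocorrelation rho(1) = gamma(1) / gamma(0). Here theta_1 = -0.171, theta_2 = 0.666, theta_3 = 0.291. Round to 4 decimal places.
\rho(1) = -0.0585

For an MA(q) process with theta_0 = 1, the autocovariance is
  gamma(k) = sigma^2 * sum_{i=0..q-k} theta_i * theta_{i+k},
and rho(k) = gamma(k) / gamma(0). Sigma^2 cancels.
  numerator   = (1)*(-0.171) + (-0.171)*(0.666) + (0.666)*(0.291) = -0.09108.
  denominator = (1)^2 + (-0.171)^2 + (0.666)^2 + (0.291)^2 = 1.557478.
  rho(1) = -0.09108 / 1.557478 = -0.0585.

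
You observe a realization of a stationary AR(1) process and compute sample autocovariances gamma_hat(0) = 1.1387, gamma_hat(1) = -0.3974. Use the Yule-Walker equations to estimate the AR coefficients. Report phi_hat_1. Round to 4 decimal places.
\hat\phi_{1} = -0.3490

The Yule-Walker equations for an AR(p) process read, in matrix form,
  Gamma_p phi = r_p,   with   (Gamma_p)_{ij} = gamma(|i - j|),
                       (r_p)_i = gamma(i),   i,j = 1..p.
Substitute the sample gammas (Toeplitz matrix and right-hand side of size 1):
  Gamma_p = [[1.1387]]
  r_p     = [-0.3974]
With p = 1 this is the single equation gamma(0) phi_1 = gamma(1):
  phi_hat_1 = gamma(1) / gamma(0) = -0.3974 / 1.1387 = -0.3490.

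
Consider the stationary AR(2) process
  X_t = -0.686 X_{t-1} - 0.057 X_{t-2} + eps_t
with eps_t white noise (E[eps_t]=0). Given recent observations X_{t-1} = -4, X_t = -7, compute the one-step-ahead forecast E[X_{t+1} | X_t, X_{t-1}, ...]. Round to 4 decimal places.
E[X_{t+1} \mid \mathcal F_t] = 5.0300

For an AR(p) model X_t = c + sum_i phi_i X_{t-i} + eps_t, the
one-step-ahead conditional mean is
  E[X_{t+1} | X_t, ...] = c + sum_i phi_i X_{t+1-i}.
Substitute known values:
  E[X_{t+1} | ...] = (-0.686) * (-7) + (-0.057) * (-4)
                   = 5.0300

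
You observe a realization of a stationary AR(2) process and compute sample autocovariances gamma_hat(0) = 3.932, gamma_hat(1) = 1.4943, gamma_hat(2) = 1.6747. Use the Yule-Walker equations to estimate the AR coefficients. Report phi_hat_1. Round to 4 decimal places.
\hat\phi_{1} = 0.2550

The Yule-Walker equations for an AR(p) process read, in matrix form,
  Gamma_p phi = r_p,   with   (Gamma_p)_{ij} = gamma(|i - j|),
                       (r_p)_i = gamma(i),   i,j = 1..p.
Substitute the sample gammas (Toeplitz matrix and right-hand side of size 2):
  Gamma_p = [[3.932, 1.4943], [1.4943, 3.932]]
  r_p     = [1.4943, 1.6747]
Written out:
  3.932 phi_1 + 1.4943 phi_2 = 1.4943
  1.4943 phi_1 + 3.932 phi_2 = 1.6747
Solve by Cramer's rule:
  det = gamma(0)^2 - gamma(1)^2 = (3.932)^2 - (1.4943)^2 = 15.460624 - 2.23293249 = 13.22769151
  phi_hat_1 = [gamma(1) gamma(0) - gamma(1) gamma(2)] / det = [(1.4943)(3.932) - (1.4943)(1.6747)] / 13.22769151 = 3.37308339 / 13.22769151 = 0.255
  phi_hat_2 = [gamma(0) gamma(2) - gamma(1)^2] / det = [(3.932)(1.6747) - (1.4943)^2] / 13.22769151 = 4.35198791 / 13.22769151 = 0.329
So phi_hat = [0.2550, 0.3290].
Therefore phi_hat_1 = 0.2550.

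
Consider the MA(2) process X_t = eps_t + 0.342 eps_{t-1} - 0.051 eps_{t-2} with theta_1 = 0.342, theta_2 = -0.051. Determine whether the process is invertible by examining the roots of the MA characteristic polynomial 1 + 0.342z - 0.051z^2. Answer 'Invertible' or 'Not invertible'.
\text{Invertible}

The MA(q) characteristic polynomial is P(z) = 1 + 0.342z - 0.051z^2.
Invertibility requires all roots to lie outside the unit circle, i.e. |z| > 1 for every root.
Set 1 + (0.342) z + (-0.051) z^2 = 0, i.e. a z^2 + b z + c = 0 with a = -0.051, b = 0.342, c = 1.
Discriminant D = b^2 - 4ac = (0.342)^2 - 4*(-0.051)*1 = 0.116964 - (-0.204) = 0.320964.
D >= 0, so the roots are real: z = (-b +/- sqrt(D)) / (2a) = (-0.342 +/- 0.566537) / (-0.102).
  z_1 = (-0.342 + 0.566537) / (-0.102) = -2.2013,   |z_1| = 2.2013.
  z_2 = (-0.342 - 0.566537) / (-0.102) = 8.9072,   |z_2| = 8.9072.
Moduli of all roots: 2.2013, 8.9072.
All moduli strictly greater than 1? Yes.
Verdict: Invertible.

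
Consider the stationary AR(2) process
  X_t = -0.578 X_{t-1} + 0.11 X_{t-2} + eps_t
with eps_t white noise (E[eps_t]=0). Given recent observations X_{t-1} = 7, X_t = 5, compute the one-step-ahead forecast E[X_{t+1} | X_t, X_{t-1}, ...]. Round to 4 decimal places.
E[X_{t+1} \mid \mathcal F_t] = -2.1200

For an AR(p) model X_t = c + sum_i phi_i X_{t-i} + eps_t, the
one-step-ahead conditional mean is
  E[X_{t+1} | X_t, ...] = c + sum_i phi_i X_{t+1-i}.
Substitute known values:
  E[X_{t+1} | ...] = (-0.578) * (5) + (0.11) * (7)
                   = -2.1200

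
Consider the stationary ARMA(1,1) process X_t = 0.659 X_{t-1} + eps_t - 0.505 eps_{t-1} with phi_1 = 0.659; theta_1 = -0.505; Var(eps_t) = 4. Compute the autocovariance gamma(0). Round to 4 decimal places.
\gamma(0) = 4.1677

Multiply the model equation by X_{t-k} and take expectations. With theta_0 = psi_0 = 1 and psi_j the MA(infinity) weights, this gives
  gamma(k) - sum_i phi_i gamma(k-i) = c_k,
  c_k = sigma^2 * sum_{j=k..q} theta_j psi_{j-k}   (c_k = 0 for k > q),
using gamma(-m) = gamma(m).
psi-weights needed (psi_j = theta_j + sum_i phi_i psi_{j-i}):
  psi_1 = theta_1 + phi_1 = -0.505 + (0.659) = 0.154
Right-hand sides:
  c_0 = sigma^2 (1 + theta_1 psi_1) = 4 * (1 + (-0.505)(0.154)) = 4 * 0.92223 = 3.68892
  c_1 = sigma^2 theta_1 = 4 * (-0.505) = -2.02
  c_2 = 0
Equations for k = 0 and k = 1 (AR order 1):
  gamma(0) = phi_1 gamma(1) + c_0
  gamma(1) = phi_1 gamma(0) + c_1
Substituting the second into the first: gamma(0) (1 - phi_1^2) = c_0 + phi_1 c_1, so
  gamma(0) = (c_0 + phi_1 c_1) / (1 - phi_1^2) = (3.68892 + (0.659)(-2.02)) / (1 - (0.659)^2) = 2.35774 / 0.565719 = 4.167687.
Therefore gamma(0) = 4.1677 (to 4 decimal places).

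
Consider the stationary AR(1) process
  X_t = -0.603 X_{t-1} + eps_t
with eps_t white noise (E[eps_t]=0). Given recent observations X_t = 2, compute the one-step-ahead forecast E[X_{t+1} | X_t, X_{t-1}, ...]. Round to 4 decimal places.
E[X_{t+1} \mid \mathcal F_t] = -1.2060

For an AR(p) model X_t = c + sum_i phi_i X_{t-i} + eps_t, the
one-step-ahead conditional mean is
  E[X_{t+1} | X_t, ...] = c + sum_i phi_i X_{t+1-i}.
Substitute known values:
  E[X_{t+1} | ...] = (-0.603) * (2)
                   = -1.2060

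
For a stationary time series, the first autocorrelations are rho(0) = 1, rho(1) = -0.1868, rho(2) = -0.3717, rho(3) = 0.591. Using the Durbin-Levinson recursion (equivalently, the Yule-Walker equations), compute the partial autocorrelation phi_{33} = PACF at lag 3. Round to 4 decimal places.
\phi_{33} = 0.5211

The PACF at lag k is phi_{kk}, the last component of the solution
to the Yule-Walker system G_k phi = r_k where
  (G_k)_{ij} = rho(|i - j|), (r_k)_i = rho(i), i,j = 1..k.
Equivalently, Durbin-Levinson gives phi_{kk} iteratively:
  phi_{11} = rho(1)
  phi_{kk} = [rho(k) - sum_{j=1..k-1} phi_{k-1,j} rho(k-j)]
            / [1 - sum_{j=1..k-1} phi_{k-1,j} rho(j)],
  phi_{k,j} = phi_{k-1,j} - phi_{kk} phi_{k-1,k-j},  j = 1..k-1.
Step k = 1:
  phi_11 = rho(1) = -0.1868.
Step k = 2:
  phi_22 = [rho(2) - phi_11 rho(1)] / [1 - phi_11 rho(1)] = [-0.3717 - (-0.1868)(-0.1868)] / [1 - (-0.1868)(-0.1868)]
         = -0.40659424 / 0.96510576 = -0.421295.
  Update: phi_21 = phi_11 - phi_22 phi_11 = -0.1868 - (-0.421295)(-0.1868) = -0.265498.
Step k = 3:
  phi_33 = [rho(3) - phi_21 rho(2) - phi_22 rho(1)] / [1 - phi_21 rho(1) - phi_22 rho(2)]
    numerator   = 0.591 - (-0.265498)(-0.3717) - (-0.421295)(-0.1868) = 0.41361652
    denominator = 1 - (-0.265498)(-0.1868) - (-0.421295)(-0.3717) = 0.79380964
  phi_33 = 0.41361652 / 0.79380964 = 0.5211.
Therefore phi_{33} = 0.5211.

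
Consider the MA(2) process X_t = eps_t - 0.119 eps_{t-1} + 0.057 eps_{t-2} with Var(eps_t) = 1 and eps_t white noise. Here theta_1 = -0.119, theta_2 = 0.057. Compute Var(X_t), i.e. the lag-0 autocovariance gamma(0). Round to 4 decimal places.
\gamma(0) = 1.0174

For an MA(q) process X_t = eps_t + sum_i theta_i eps_{t-i} with
Var(eps_t) = sigma^2, the variance is
  gamma(0) = sigma^2 * (1 + sum_i theta_i^2).
  sum_i theta_i^2 = (-0.119)^2 + (0.057)^2 = 0.014161 + 0.003249 = 0.01741.
  gamma(0) = 1 * (1 + 0.01741) = 1 * 1.01741 = 1.01741, which rounds to 1.0174.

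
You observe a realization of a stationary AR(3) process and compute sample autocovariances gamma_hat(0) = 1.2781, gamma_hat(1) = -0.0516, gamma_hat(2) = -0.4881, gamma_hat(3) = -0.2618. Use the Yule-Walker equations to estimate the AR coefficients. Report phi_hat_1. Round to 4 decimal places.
\hat\phi_{1} = -0.1650

The Yule-Walker equations for an AR(p) process read, in matrix form,
  Gamma_p phi = r_p,   with   (Gamma_p)_{ij} = gamma(|i - j|),
                       (r_p)_i = gamma(i),   i,j = 1..p.
Substitute the sample gammas (Toeplitz matrix and right-hand side of size 3):
  Gamma_p = [[1.2781, -0.0516, -0.4881], [-0.0516, 1.2781, -0.0516], [-0.4881, -0.0516, 1.2781]]
  r_p     = [-0.0516, -0.4881, -0.2618]
Written out (R1..R3):
  (R1) 1.2781 phi_1 - 0.0516 phi_2 - 0.4881 phi_3 = -0.0516
  (R2) -0.0516 phi_1 + 1.2781 phi_2 - 0.0516 phi_3 = -0.4881
  (R3) -0.4881 phi_1 - 0.0516 phi_2 + 1.2781 phi_3 = -0.2618
Gaussian elimination:
  R2 <- R2 - (-0.0516/1.2781) R1 = R2 - (-0.040372) R1:  1.276017 phi_2 - 0.071306 phi_3 = -0.490183
  R3 <- R3 - (-0.4881/1.2781) R1 = R3 - (-0.381895) R1:  -0.071306 phi_2 + 1.091697 phi_3 = -0.281506
  R3 <- R3 - (-0.071306/1.276017) R2 = R3 - (-0.055882) R2:  1.087712 phi_3 = -0.308898
Back-substitution:
  phi_hat_3 = -0.308898 / 1.087712 = -0.283989
  phi_hat_2 = (-0.490183 - (-0.071306)(-0.283989)) / 1.276017 = -0.400021
  phi_hat_1 = (-0.0516 - (-0.0516)(-0.400021) - (-0.4881)(-0.283989)) / 1.2781 = -0.164976
So phi_hat = [-0.1650, -0.4000, -0.2840].
Therefore phi_hat_1 = -0.1650.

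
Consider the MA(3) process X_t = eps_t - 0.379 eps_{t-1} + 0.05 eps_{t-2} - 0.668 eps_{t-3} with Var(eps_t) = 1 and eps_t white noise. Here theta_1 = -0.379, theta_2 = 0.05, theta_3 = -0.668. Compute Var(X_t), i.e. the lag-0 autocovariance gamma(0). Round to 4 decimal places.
\gamma(0) = 1.5924

For an MA(q) process X_t = eps_t + sum_i theta_i eps_{t-i} with
Var(eps_t) = sigma^2, the variance is
  gamma(0) = sigma^2 * (1 + sum_i theta_i^2).
  sum_i theta_i^2 = (-0.379)^2 + (0.05)^2 + (-0.668)^2 = 0.143641 + 0.0025 + 0.446224 = 0.592365.
  gamma(0) = 1 * (1 + 0.592365) = 1 * 1.592365 = 1.592365, which rounds to 1.5924.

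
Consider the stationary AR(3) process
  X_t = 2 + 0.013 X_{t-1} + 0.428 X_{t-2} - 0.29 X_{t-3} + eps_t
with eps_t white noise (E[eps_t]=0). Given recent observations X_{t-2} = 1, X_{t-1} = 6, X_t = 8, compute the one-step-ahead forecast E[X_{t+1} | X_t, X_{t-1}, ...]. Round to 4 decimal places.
E[X_{t+1} \mid \mathcal F_t] = 4.3820

For an AR(p) model X_t = c + sum_i phi_i X_{t-i} + eps_t, the
one-step-ahead conditional mean is
  E[X_{t+1} | X_t, ...] = c + sum_i phi_i X_{t+1-i}.
Substitute known values:
  E[X_{t+1} | ...] = 2 + (0.013) * (8) + (0.428) * (6) + (-0.29) * (1)
                   = 4.3820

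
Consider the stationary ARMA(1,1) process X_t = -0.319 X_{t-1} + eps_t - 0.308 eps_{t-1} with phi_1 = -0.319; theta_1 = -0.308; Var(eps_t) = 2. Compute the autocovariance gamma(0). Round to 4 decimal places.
\gamma(0) = 2.8753

Multiply the model equation by X_{t-k} and take expectations. With theta_0 = psi_0 = 1 and psi_j the MA(infinity) weights, this gives
  gamma(k) - sum_i phi_i gamma(k-i) = c_k,
  c_k = sigma^2 * sum_{j=k..q} theta_j psi_{j-k}   (c_k = 0 for k > q),
using gamma(-m) = gamma(m).
psi-weights needed (psi_j = theta_j + sum_i phi_i psi_{j-i}):
  psi_1 = theta_1 + phi_1 = -0.308 + (-0.319) = -0.627
Right-hand sides:
  c_0 = sigma^2 (1 + theta_1 psi_1) = 2 * (1 + (-0.308)(-0.627)) = 2 * 1.193116 = 2.386232
  c_1 = sigma^2 theta_1 = 2 * (-0.308) = -0.616
  c_2 = 0
Equations for k = 0 and k = 1 (AR order 1):
  gamma(0) = phi_1 gamma(1) + c_0
  gamma(1) = phi_1 gamma(0) + c_1
Substituting the second into the first: gamma(0) (1 - phi_1^2) = c_0 + phi_1 c_1, so
  gamma(0) = (c_0 + phi_1 c_1) / (1 - phi_1^2) = (2.386232 + (-0.319)(-0.616)) / (1 - (-0.319)^2) = 2.582736 / 0.898239 = 2.875333.
Therefore gamma(0) = 2.8753 (to 4 decimal places).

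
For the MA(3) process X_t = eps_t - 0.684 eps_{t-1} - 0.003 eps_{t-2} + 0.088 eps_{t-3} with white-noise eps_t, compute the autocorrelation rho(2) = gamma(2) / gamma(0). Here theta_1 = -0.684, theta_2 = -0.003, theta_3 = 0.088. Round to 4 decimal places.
\rho(2) = -0.0428

For an MA(q) process with theta_0 = 1, the autocovariance is
  gamma(k) = sigma^2 * sum_{i=0..q-k} theta_i * theta_{i+k},
and rho(k) = gamma(k) / gamma(0). Sigma^2 cancels.
  numerator   = (1)*(-0.003) + (-0.684)*(0.088) = -0.063192.
  denominator = (1)^2 + (-0.684)^2 + (-0.003)^2 + (0.088)^2 = 1.475609.
  rho(2) = -0.063192 / 1.475609 = -0.0428.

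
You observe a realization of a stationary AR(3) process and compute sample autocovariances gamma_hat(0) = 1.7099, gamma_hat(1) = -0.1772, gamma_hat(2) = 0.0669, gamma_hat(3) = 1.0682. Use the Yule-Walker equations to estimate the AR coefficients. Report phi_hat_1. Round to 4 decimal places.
\hat\phi_{1} = -0.1190

The Yule-Walker equations for an AR(p) process read, in matrix form,
  Gamma_p phi = r_p,   with   (Gamma_p)_{ij} = gamma(|i - j|),
                       (r_p)_i = gamma(i),   i,j = 1..p.
Substitute the sample gammas (Toeplitz matrix and right-hand side of size 3):
  Gamma_p = [[1.7099, -0.1772, 0.0669], [-0.1772, 1.7099, -0.1772], [0.0669, -0.1772, 1.7099]]
  r_p     = [-0.1772, 0.0669, 1.0682]
Written out (R1..R3):
  (R1) 1.7099 phi_1 - 0.1772 phi_2 + 0.0669 phi_3 = -0.1772
  (R2) -0.1772 phi_1 + 1.7099 phi_2 - 0.1772 phi_3 = 0.0669
  (R3) 0.0669 phi_1 - 0.1772 phi_2 + 1.7099 phi_3 = 1.0682
Gaussian elimination:
  R2 <- R2 - (-0.1772/1.7099) R1 = R2 - (-0.103632) R1:  1.691536 phi_2 - 0.170267 phi_3 = 0.048536
  R3 <- R3 - (0.0669/1.7099) R1 = R3 - (0.039125) R1:  -0.170267 phi_2 + 1.707283 phi_3 = 1.075133
  R3 <- R3 - (-0.170267/1.691536) R2 = R3 - (-0.100658) R2:  1.690144 phi_3 = 1.080019
Back-substitution:
  phi_hat_3 = 1.080019 / 1.690144 = 0.63901
  phi_hat_2 = (0.048536 - (-0.170267)(0.63901)) / 1.691536 = 0.093015
  phi_hat_1 = (-0.1772 - (-0.1772)(0.093015) - (0.0669)(0.63901)) / 1.7099 = -0.118994
So phi_hat = [-0.1190, 0.0930, 0.6390].
Therefore phi_hat_1 = -0.1190.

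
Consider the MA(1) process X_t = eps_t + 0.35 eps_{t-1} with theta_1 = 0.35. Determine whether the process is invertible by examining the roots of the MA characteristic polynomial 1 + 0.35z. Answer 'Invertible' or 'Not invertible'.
\text{Invertible}

The MA(q) characteristic polynomial is P(z) = 1 + 0.35z.
Invertibility requires all roots to lie outside the unit circle, i.e. |z| > 1 for every root.
This is linear in z: 1 + (0.35) z = 0  =>  z = -1/(0.35) = -2.857143,  |z| = 2.857143.
Moduli of all roots: 2.8571.
All moduli strictly greater than 1? Yes.
Verdict: Invertible.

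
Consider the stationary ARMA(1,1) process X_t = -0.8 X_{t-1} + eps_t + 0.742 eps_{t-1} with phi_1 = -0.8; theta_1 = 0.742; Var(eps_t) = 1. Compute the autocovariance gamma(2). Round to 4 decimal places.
\gamma(2) = 0.0524

Multiply the model equation by X_{t-k} and take expectations. With theta_0 = psi_0 = 1 and psi_j the MA(infinity) weights, this gives
  gamma(k) - sum_i phi_i gamma(k-i) = c_k,
  c_k = sigma^2 * sum_{j=k..q} theta_j psi_{j-k}   (c_k = 0 for k > q),
using gamma(-m) = gamma(m).
psi-weights needed (psi_j = theta_j + sum_i phi_i psi_{j-i}):
  psi_1 = theta_1 + phi_1 = 0.742 + (-0.8) = -0.058
Right-hand sides:
  c_0 = sigma^2 (1 + theta_1 psi_1) = 1 * (1 + (0.742)(-0.058)) = 1 * 0.956964 = 0.956964
  c_1 = sigma^2 theta_1 = 1 * (0.742) = 0.742
  c_2 = 0
Equations for k = 0 and k = 1 (AR order 1):
  gamma(0) = phi_1 gamma(1) + c_0
  gamma(1) = phi_1 gamma(0) + c_1
Substituting the second into the first: gamma(0) (1 - phi_1^2) = c_0 + phi_1 c_1, so
  gamma(0) = (c_0 + phi_1 c_1) / (1 - phi_1^2) = (0.956964 + (-0.8)(0.742)) / (1 - (-0.8)^2) = 0.363364 / 0.36 = 1.009344.
  gamma(1) = phi_1 gamma(0) + c_1 = (-0.8)(1.009344) + (0.742) = -0.065476.
For k = 2 (> q): gamma(2) = phi_1 gamma(1) = (-0.8)(-0.065476) = 0.05238.
Therefore gamma(2) = 0.0524 (to 4 decimal places).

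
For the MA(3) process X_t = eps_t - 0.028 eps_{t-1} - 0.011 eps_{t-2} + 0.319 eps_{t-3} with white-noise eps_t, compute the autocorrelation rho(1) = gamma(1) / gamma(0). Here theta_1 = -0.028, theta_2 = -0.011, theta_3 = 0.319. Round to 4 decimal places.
\rho(1) = -0.0283

For an MA(q) process with theta_0 = 1, the autocovariance is
  gamma(k) = sigma^2 * sum_{i=0..q-k} theta_i * theta_{i+k},
and rho(k) = gamma(k) / gamma(0). Sigma^2 cancels.
  numerator   = (1)*(-0.028) + (-0.028)*(-0.011) + (-0.011)*(0.319) = -0.031201.
  denominator = (1)^2 + (-0.028)^2 + (-0.011)^2 + (0.319)^2 = 1.102666.
  rho(1) = -0.031201 / 1.102666 = -0.0283.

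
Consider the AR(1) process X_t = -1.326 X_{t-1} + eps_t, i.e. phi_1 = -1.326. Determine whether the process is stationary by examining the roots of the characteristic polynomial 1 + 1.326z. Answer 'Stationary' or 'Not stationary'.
\text{Not stationary}

The AR(p) characteristic polynomial is P(z) = 1 + 1.326z.
Stationarity requires all roots to lie outside the unit circle, i.e. |z| > 1 for every root.
This is linear in z: 1 + (1.326) z = 0  =>  z = -1/(1.326) = -0.754148,  |z| = 0.754148.
Moduli of all roots: 0.7541.
All moduli strictly greater than 1? No.
Verdict: Not stationary.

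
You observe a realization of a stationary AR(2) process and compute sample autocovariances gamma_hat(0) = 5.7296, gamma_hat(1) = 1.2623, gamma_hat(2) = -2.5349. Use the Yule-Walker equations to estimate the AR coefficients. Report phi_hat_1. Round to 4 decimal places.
\hat\phi_{1} = 0.3340

The Yule-Walker equations for an AR(p) process read, in matrix form,
  Gamma_p phi = r_p,   with   (Gamma_p)_{ij} = gamma(|i - j|),
                       (r_p)_i = gamma(i),   i,j = 1..p.
Substitute the sample gammas (Toeplitz matrix and right-hand side of size 2):
  Gamma_p = [[5.7296, 1.2623], [1.2623, 5.7296]]
  r_p     = [1.2623, -2.5349]
Written out:
  5.7296 phi_1 + 1.2623 phi_2 = 1.2623
  1.2623 phi_1 + 5.7296 phi_2 = -2.5349
Solve by Cramer's rule:
  det = gamma(0)^2 - gamma(1)^2 = (5.7296)^2 - (1.2623)^2 = 32.82831616 - 1.59340129 = 31.23491487
  phi_hat_1 = [gamma(1) gamma(0) - gamma(1) gamma(2)] / det = [(1.2623)(5.7296) - (1.2623)(-2.5349)] / 31.23491487 = 10.43227835 / 31.23491487 = 0.334
  phi_hat_2 = [gamma(0) gamma(2) - gamma(1)^2] / det = [(5.7296)(-2.5349) - (1.2623)^2] / 31.23491487 = -16.11736433 / 31.23491487 = -0.516
So phi_hat = [0.3340, -0.5160].
Therefore phi_hat_1 = 0.3340.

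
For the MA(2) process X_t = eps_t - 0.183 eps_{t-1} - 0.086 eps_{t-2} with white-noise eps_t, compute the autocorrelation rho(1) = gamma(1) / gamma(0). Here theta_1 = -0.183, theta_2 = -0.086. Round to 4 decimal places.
\rho(1) = -0.1607

For an MA(q) process with theta_0 = 1, the autocovariance is
  gamma(k) = sigma^2 * sum_{i=0..q-k} theta_i * theta_{i+k},
and rho(k) = gamma(k) / gamma(0). Sigma^2 cancels.
  numerator   = (1)*(-0.183) + (-0.183)*(-0.086) = -0.167262.
  denominator = (1)^2 + (-0.183)^2 + (-0.086)^2 = 1.040885.
  rho(1) = -0.167262 / 1.040885 = -0.1607.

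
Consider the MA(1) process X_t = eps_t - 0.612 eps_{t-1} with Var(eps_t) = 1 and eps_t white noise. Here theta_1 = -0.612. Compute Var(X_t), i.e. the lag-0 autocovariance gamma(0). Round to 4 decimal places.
\gamma(0) = 1.3745

For an MA(q) process X_t = eps_t + sum_i theta_i eps_{t-i} with
Var(eps_t) = sigma^2, the variance is
  gamma(0) = sigma^2 * (1 + sum_i theta_i^2).
  sum_i theta_i^2 = (-0.612)^2 = 0.374544.
  gamma(0) = 1 * (1 + 0.374544) = 1 * 1.374544 = 1.374544, which rounds to 1.3745.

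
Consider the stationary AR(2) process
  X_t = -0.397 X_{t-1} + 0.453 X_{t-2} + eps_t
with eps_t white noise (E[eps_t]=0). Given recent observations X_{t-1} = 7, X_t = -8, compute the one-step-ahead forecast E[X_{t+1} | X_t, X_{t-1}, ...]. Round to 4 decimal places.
E[X_{t+1} \mid \mathcal F_t] = 6.3470

For an AR(p) model X_t = c + sum_i phi_i X_{t-i} + eps_t, the
one-step-ahead conditional mean is
  E[X_{t+1} | X_t, ...] = c + sum_i phi_i X_{t+1-i}.
Substitute known values:
  E[X_{t+1} | ...] = (-0.397) * (-8) + (0.453) * (7)
                   = 6.3470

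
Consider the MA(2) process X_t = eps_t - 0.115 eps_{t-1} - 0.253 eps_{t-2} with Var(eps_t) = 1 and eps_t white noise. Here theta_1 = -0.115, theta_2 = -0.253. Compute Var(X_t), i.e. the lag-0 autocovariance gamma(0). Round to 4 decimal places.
\gamma(0) = 1.0772

For an MA(q) process X_t = eps_t + sum_i theta_i eps_{t-i} with
Var(eps_t) = sigma^2, the variance is
  gamma(0) = sigma^2 * (1 + sum_i theta_i^2).
  sum_i theta_i^2 = (-0.115)^2 + (-0.253)^2 = 0.013225 + 0.064009 = 0.077234.
  gamma(0) = 1 * (1 + 0.077234) = 1 * 1.077234 = 1.077234, which rounds to 1.0772.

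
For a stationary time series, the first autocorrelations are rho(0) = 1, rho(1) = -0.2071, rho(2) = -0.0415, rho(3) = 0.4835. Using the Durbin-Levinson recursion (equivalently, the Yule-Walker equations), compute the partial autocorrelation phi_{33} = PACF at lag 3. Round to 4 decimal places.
\phi_{33} = 0.4800

The PACF at lag k is phi_{kk}, the last component of the solution
to the Yule-Walker system G_k phi = r_k where
  (G_k)_{ij} = rho(|i - j|), (r_k)_i = rho(i), i,j = 1..k.
Equivalently, Durbin-Levinson gives phi_{kk} iteratively:
  phi_{11} = rho(1)
  phi_{kk} = [rho(k) - sum_{j=1..k-1} phi_{k-1,j} rho(k-j)]
            / [1 - sum_{j=1..k-1} phi_{k-1,j} rho(j)],
  phi_{k,j} = phi_{k-1,j} - phi_{kk} phi_{k-1,k-j},  j = 1..k-1.
Step k = 1:
  phi_11 = rho(1) = -0.2071.
Step k = 2:
  phi_22 = [rho(2) - phi_11 rho(1)] / [1 - phi_11 rho(1)] = [-0.0415 - (-0.2071)(-0.2071)] / [1 - (-0.2071)(-0.2071)]
         = -0.08439041 / 0.95710959 = -0.088172.
  Update: phi_21 = phi_11 - phi_22 phi_11 = -0.2071 - (-0.088172)(-0.2071) = -0.22536.
Step k = 3:
  phi_33 = [rho(3) - phi_21 rho(2) - phi_22 rho(1)] / [1 - phi_21 rho(1) - phi_22 rho(2)]
    numerator   = 0.4835 - (-0.22536)(-0.0415) - (-0.088172)(-0.2071) = 0.45588709
    denominator = 1 - (-0.22536)(-0.2071) - (-0.088172)(-0.0415) = 0.94966871
  phi_33 = 0.45588709 / 0.94966871 = 0.48.
Therefore phi_{33} = 0.4800.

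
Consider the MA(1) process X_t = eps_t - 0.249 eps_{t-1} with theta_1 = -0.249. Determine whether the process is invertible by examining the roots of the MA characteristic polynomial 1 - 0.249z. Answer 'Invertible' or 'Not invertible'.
\text{Invertible}

The MA(q) characteristic polynomial is P(z) = 1 - 0.249z.
Invertibility requires all roots to lie outside the unit circle, i.e. |z| > 1 for every root.
This is linear in z: 1 + (-0.249) z = 0  =>  z = -1/(-0.249) = 4.016064,  |z| = 4.016064.
Moduli of all roots: 4.0161.
All moduli strictly greater than 1? Yes.
Verdict: Invertible.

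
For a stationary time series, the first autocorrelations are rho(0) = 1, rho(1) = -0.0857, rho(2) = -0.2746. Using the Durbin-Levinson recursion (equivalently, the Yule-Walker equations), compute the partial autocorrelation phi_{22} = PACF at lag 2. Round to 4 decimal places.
\phi_{22} = -0.2840

The PACF at lag k is phi_{kk}, the last component of the solution
to the Yule-Walker system G_k phi = r_k where
  (G_k)_{ij} = rho(|i - j|), (r_k)_i = rho(i), i,j = 1..k.
Equivalently, Durbin-Levinson gives phi_{kk} iteratively:
  phi_{11} = rho(1)
  phi_{kk} = [rho(k) - sum_{j=1..k-1} phi_{k-1,j} rho(k-j)]
            / [1 - sum_{j=1..k-1} phi_{k-1,j} rho(j)],
  phi_{k,j} = phi_{k-1,j} - phi_{kk} phi_{k-1,k-j},  j = 1..k-1.
Step k = 1:
  phi_11 = rho(1) = -0.0857.
Step k = 2:
  phi_22 = [rho(2) - phi_11 rho(1)] / [1 - phi_11 rho(1)] = [-0.2746 - (-0.0857)(-0.0857)] / [1 - (-0.0857)(-0.0857)]
         = -0.28194449 / 0.99265551 = -0.284.
Therefore phi_{22} = -0.2840.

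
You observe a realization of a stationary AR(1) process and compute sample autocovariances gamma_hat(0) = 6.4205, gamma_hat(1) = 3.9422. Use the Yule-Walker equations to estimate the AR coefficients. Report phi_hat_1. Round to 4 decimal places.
\hat\phi_{1} = 0.6140

The Yule-Walker equations for an AR(p) process read, in matrix form,
  Gamma_p phi = r_p,   with   (Gamma_p)_{ij} = gamma(|i - j|),
                       (r_p)_i = gamma(i),   i,j = 1..p.
Substitute the sample gammas (Toeplitz matrix and right-hand side of size 1):
  Gamma_p = [[6.4205]]
  r_p     = [3.9422]
With p = 1 this is the single equation gamma(0) phi_1 = gamma(1):
  phi_hat_1 = gamma(1) / gamma(0) = 3.9422 / 6.4205 = 0.6140.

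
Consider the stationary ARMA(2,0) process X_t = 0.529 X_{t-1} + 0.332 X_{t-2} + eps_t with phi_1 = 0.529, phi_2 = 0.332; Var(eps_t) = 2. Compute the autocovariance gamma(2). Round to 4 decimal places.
\gamma(2) = 4.5268

Multiply the model equation by X_{t-k} and take expectations. With theta_0 = psi_0 = 1 and psi_j the MA(infinity) weights, this gives
  gamma(k) - sum_i phi_i gamma(k-i) = c_k,
  c_k = sigma^2 * sum_{j=k..q} theta_j psi_{j-k}   (c_k = 0 for k > q),
using gamma(-m) = gamma(m).
Pure AR (q = 0): c_0 = sigma^2 = 2, c_k = 0 for k >= 1.
Equations for k = 0, 1, 2 (AR order 2, c_2 = 0):
  (E0) gamma(0) = phi_1 gamma(1) + phi_2 gamma(2) + c_0
  (E1) gamma(1) = phi_1 gamma(0) + phi_2 gamma(1) + c_1
  (E2) gamma(2) = phi_1 gamma(1) + phi_2 gamma(0)
From (E1): gamma(1) = A gamma(0) + B with
  A = phi_1 / (1 - phi_2) = 0.529 / 0.668 = 0.791916,   B = c_1 / (1 - phi_2) = 0 / 0.668 = 0.
Insert (E2) into (E0): gamma(0) (1 - phi_2^2) = phi_1 (1 + phi_2) gamma(1) + c_0.
  phi_1 (1 + phi_2) = (0.529)(1.332) = 0.704628,   1 - phi_2^2 = 0.889776.
Replace gamma(1) by A gamma(0) + B and collect gamma(0):
  gamma(0) [0.889776 - (0.704628)(0.791916)] = c_0 = 2
  gamma(0) * 0.33177 = 2
  gamma(0) = 2 / 0.33177 = 6.028278.
  gamma(1) = A gamma(0) = (0.791916)(6.028278) = 4.773891.
  gamma(2) = phi_1 gamma(1) + phi_2 gamma(0) = (0.529)(4.773891) + (0.332)(6.028278) = 4.526777.
Therefore gamma(2) = 4.5268 (to 4 decimal places).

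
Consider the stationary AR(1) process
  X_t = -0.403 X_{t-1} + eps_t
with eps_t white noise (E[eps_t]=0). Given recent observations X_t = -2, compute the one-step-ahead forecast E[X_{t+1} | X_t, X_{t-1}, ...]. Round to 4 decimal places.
E[X_{t+1} \mid \mathcal F_t] = 0.8060

For an AR(p) model X_t = c + sum_i phi_i X_{t-i} + eps_t, the
one-step-ahead conditional mean is
  E[X_{t+1} | X_t, ...] = c + sum_i phi_i X_{t+1-i}.
Substitute known values:
  E[X_{t+1} | ...] = (-0.403) * (-2)
                   = 0.8060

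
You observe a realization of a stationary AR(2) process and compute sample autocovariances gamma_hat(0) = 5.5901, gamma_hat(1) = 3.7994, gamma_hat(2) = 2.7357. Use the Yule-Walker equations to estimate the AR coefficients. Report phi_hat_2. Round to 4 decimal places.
\hat\phi_{2} = 0.0510

The Yule-Walker equations for an AR(p) process read, in matrix form,
  Gamma_p phi = r_p,   with   (Gamma_p)_{ij} = gamma(|i - j|),
                       (r_p)_i = gamma(i),   i,j = 1..p.
Substitute the sample gammas (Toeplitz matrix and right-hand side of size 2):
  Gamma_p = [[5.5901, 3.7994], [3.7994, 5.5901]]
  r_p     = [3.7994, 2.7357]
Written out:
  5.5901 phi_1 + 3.7994 phi_2 = 3.7994
  3.7994 phi_1 + 5.5901 phi_2 = 2.7357
Solve by Cramer's rule:
  det = gamma(0)^2 - gamma(1)^2 = (5.5901)^2 - (3.7994)^2 = 31.24921801 - 14.43544036 = 16.81377765
  phi_hat_1 = [gamma(1) gamma(0) - gamma(1) gamma(2)] / det = [(3.7994)(5.5901) - (3.7994)(2.7357)] / 16.81377765 = 10.84500736 / 16.81377765 = 0.645
  phi_hat_2 = [gamma(0) gamma(2) - gamma(1)^2] / det = [(5.5901)(2.7357) - (3.7994)^2] / 16.81377765 = 0.85739621 / 16.81377765 = 0.051
So phi_hat = [0.6450, 0.0510].
Therefore phi_hat_2 = 0.0510.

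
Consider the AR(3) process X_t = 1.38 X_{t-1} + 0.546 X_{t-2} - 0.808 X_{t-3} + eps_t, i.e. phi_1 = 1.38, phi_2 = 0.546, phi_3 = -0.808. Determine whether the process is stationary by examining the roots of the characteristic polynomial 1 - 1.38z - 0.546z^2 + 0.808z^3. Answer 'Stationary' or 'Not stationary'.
\text{Not stationary}

The AR(p) characteristic polynomial is P(z) = 1 - 1.38z - 0.546z^2 + 0.808z^3.
Stationarity requires all roots to lie outside the unit circle, i.e. |z| > 1 for every root.
Degree 3: look for a simple real root z0 first, then factor out (1 - z/z0) and solve the remaining quadratic.
Testing z0 = 1.25: P(1.25) = 1 + (-1.38)(1.25) + (-0.546)(1.25)^2 + (0.808)(1.25)^3
  = 1 + (-1.725) + (-0.853125) + (1.578125) = 0.  So z_0 = 1.25 is a root, |z_0| = 1.25.
Divide out the factor (1 - 0.8 z) = (1 - z/z0) (since 1/z0 = 0.8):
  P(z) = (1 - 0.8 z)(1 + (-0.58) z + (-1.01) z^2)
  [check: z-coef -0.58 - (0.8) = -1.38; z^2-coef -1.01 - (0.8)(-0.58) = -0.546; z^3-coef -(0.8)(-1.01) = 0.808.]
Remaining roots from the quadratic factor 1 + (-0.58) z + (-1.01) z^2:
  Set 1 + (-0.58) z + (-1.01) z^2 = 0, i.e. a z^2 + b z + c = 0 with a = -1.01, b = -0.58, c = 1.
  Discriminant D = b^2 - 4ac = (-0.58)^2 - 4*(-1.01)*1 = 0.3364 - (-4.04) = 4.3764.
  D >= 0, so the roots are real: z = (-b +/- sqrt(D)) / (2a) = (0.58 +/- 2.091985) / (-2.02).
    z_1 = (0.58 + 2.091985) / (-2.02) = -1.3228,   |z_1| = 1.3228.
    z_2 = (0.58 - 2.091985) / (-2.02) = 0.7485,   |z_2| = 0.7485.
Moduli of all roots: 1.2500, 1.3228, 0.7485.
All moduli strictly greater than 1? No.
Verdict: Not stationary.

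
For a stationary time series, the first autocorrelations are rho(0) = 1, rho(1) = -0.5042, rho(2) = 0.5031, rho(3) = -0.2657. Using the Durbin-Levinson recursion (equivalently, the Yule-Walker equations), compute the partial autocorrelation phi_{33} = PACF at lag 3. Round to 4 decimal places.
\phi_{33} = 0.1080

The PACF at lag k is phi_{kk}, the last component of the solution
to the Yule-Walker system G_k phi = r_k where
  (G_k)_{ij} = rho(|i - j|), (r_k)_i = rho(i), i,j = 1..k.
Equivalently, Durbin-Levinson gives phi_{kk} iteratively:
  phi_{11} = rho(1)
  phi_{kk} = [rho(k) - sum_{j=1..k-1} phi_{k-1,j} rho(k-j)]
            / [1 - sum_{j=1..k-1} phi_{k-1,j} rho(j)],
  phi_{k,j} = phi_{k-1,j} - phi_{kk} phi_{k-1,k-j},  j = 1..k-1.
Step k = 1:
  phi_11 = rho(1) = -0.5042.
Step k = 2:
  phi_22 = [rho(2) - phi_11 rho(1)] / [1 - phi_11 rho(1)] = [0.5031 - (-0.5042)(-0.5042)] / [1 - (-0.5042)(-0.5042)]
         = 0.24888236 / 0.74578236 = 0.33372.
  Update: phi_21 = phi_11 - phi_22 phi_11 = -0.5042 - (0.33372)(-0.5042) = -0.335938.
Step k = 3:
  phi_33 = [rho(3) - phi_21 rho(2) - phi_22 rho(1)] / [1 - phi_21 rho(1) - phi_22 rho(2)]
    numerator   = -0.2657 - (-0.335938)(0.5031) - (0.33372)(-0.5042) = 0.07157218
    denominator = 1 - (-0.335938)(-0.5042) - (0.33372)(0.5031) = 0.66272538
  phi_33 = 0.07157218 / 0.66272538 = 0.108.
Therefore phi_{33} = 0.1080.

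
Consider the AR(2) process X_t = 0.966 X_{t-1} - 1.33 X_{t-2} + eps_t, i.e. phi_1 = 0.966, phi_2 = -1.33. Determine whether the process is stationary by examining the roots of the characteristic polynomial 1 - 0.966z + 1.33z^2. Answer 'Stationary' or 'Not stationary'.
\text{Not stationary}

The AR(p) characteristic polynomial is P(z) = 1 - 0.966z + 1.33z^2.
Stationarity requires all roots to lie outside the unit circle, i.e. |z| > 1 for every root.
Set 1 + (-0.966) z + (1.33) z^2 = 0, i.e. a z^2 + b z + c = 0 with a = 1.33, b = -0.966, c = 1.
Discriminant D = b^2 - 4ac = (-0.966)^2 - 4*(1.33)*1 = 0.933156 - (5.32) = -4.386844.
D < 0, so the roots are the complex-conjugate pair z = (-b +/- i sqrt(-D)) / (2a) = 0.3632 +/- 0.7874i.
For a conjugate pair |z|^2 = z * conj(z) = (product of roots) = c/a = 1/(1.33) = 0.75188, so |z| = sqrt(0.75188) = 0.8671 for both roots.
Moduli of all roots: 0.8671, 0.8671.
All moduli strictly greater than 1? No.
Verdict: Not stationary.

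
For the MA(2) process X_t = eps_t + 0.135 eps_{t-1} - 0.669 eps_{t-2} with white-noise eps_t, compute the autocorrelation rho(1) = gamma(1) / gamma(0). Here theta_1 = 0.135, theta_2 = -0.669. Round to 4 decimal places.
\rho(1) = 0.0305

For an MA(q) process with theta_0 = 1, the autocovariance is
  gamma(k) = sigma^2 * sum_{i=0..q-k} theta_i * theta_{i+k},
and rho(k) = gamma(k) / gamma(0). Sigma^2 cancels.
  numerator   = (1)*(0.135) + (0.135)*(-0.669) = 0.044685.
  denominator = (1)^2 + (0.135)^2 + (-0.669)^2 = 1.465786.
  rho(1) = 0.044685 / 1.465786 = 0.0305.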